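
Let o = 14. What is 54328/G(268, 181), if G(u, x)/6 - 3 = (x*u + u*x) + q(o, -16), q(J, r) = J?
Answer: 27164/291099 ≈ 0.093315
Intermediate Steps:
G(u, x) = 102 + 12*u*x (G(u, x) = 18 + 6*((x*u + u*x) + 14) = 18 + 6*((u*x + u*x) + 14) = 18 + 6*(2*u*x + 14) = 18 + 6*(14 + 2*u*x) = 18 + (84 + 12*u*x) = 102 + 12*u*x)
54328/G(268, 181) = 54328/(102 + 12*268*181) = 54328/(102 + 582096) = 54328/582198 = 54328*(1/582198) = 27164/291099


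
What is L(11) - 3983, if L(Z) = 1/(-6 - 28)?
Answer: -135423/34 ≈ -3983.0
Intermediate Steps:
L(Z) = -1/34 (L(Z) = 1/(-34) = -1/34)
L(11) - 3983 = -1/34 - 3983 = -135423/34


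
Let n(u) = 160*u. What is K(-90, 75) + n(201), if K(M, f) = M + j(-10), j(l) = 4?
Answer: 32074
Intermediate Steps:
K(M, f) = 4 + M (K(M, f) = M + 4 = 4 + M)
K(-90, 75) + n(201) = (4 - 90) + 160*201 = -86 + 32160 = 32074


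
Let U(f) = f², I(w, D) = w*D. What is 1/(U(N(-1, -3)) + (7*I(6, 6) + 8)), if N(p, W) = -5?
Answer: 1/285 ≈ 0.0035088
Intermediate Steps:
I(w, D) = D*w
1/(U(N(-1, -3)) + (7*I(6, 6) + 8)) = 1/((-5)² + (7*(6*6) + 8)) = 1/(25 + (7*36 + 8)) = 1/(25 + (252 + 8)) = 1/(25 + 260) = 1/285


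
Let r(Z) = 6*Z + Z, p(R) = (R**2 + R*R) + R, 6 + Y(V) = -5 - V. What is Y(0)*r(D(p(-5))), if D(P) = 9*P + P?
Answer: -34650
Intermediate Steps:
Y(V) = -11 - V (Y(V) = -6 + (-5 - V) = -11 - V)
p(R) = R + 2*R**2 (p(R) = (R**2 + R**2) + R = 2*R**2 + R = R + 2*R**2)
D(P) = 10*P
r(Z) = 7*Z
Y(0)*r(D(p(-5))) = (-11 - 1*0)*(7*(10*(-5*(1 + 2*(-5))))) = (-11 + 0)*(7*(10*(-5*(1 - 10)))) = -77*10*(-5*(-9)) = -77*10*45 = -77*450 = -11*3150 = -34650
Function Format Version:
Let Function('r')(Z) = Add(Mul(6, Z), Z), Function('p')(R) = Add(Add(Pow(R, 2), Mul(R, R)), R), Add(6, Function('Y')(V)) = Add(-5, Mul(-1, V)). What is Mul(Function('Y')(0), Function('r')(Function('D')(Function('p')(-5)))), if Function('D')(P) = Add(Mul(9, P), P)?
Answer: -34650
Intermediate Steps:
Function('Y')(V) = Add(-11, Mul(-1, V)) (Function('Y')(V) = Add(-6, Add(-5, Mul(-1, V))) = Add(-11, Mul(-1, V)))
Function('p')(R) = Add(R, Mul(2, Pow(R, 2))) (Function('p')(R) = Add(Add(Pow(R, 2), Pow(R, 2)), R) = Add(Mul(2, Pow(R, 2)), R) = Add(R, Mul(2, Pow(R, 2))))
Function('D')(P) = Mul(10, P)
Function('r')(Z) = Mul(7, Z)
Mul(Function('Y')(0), Function('r')(Function('D')(Function('p')(-5)))) = Mul(Add(-11, Mul(-1, 0)), Mul(7, Mul(10, Mul(-5, Add(1, Mul(2, -5)))))) = Mul(Add(-11, 0), Mul(7, Mul(10, Mul(-5, Add(1, -10))))) = Mul(-11, Mul(7, Mul(10, Mul(-5, -9)))) = Mul(-11, Mul(7, Mul(10, 45))) = Mul(-11, Mul(7, 450)) = Mul(-11, 3150) = -34650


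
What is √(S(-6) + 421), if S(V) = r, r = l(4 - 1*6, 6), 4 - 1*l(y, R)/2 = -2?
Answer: √433 ≈ 20.809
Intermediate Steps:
l(y, R) = 12 (l(y, R) = 8 - 2*(-2) = 8 + 4 = 12)
r = 12
S(V) = 12
√(S(-6) + 421) = √(12 + 421) = √433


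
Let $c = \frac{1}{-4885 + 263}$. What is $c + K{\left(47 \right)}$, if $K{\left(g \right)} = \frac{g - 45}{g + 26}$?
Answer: $\frac{9171}{337406} \approx 0.027181$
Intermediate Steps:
$c = - \frac{1}{4622}$ ($c = \frac{1}{-4622} = - \frac{1}{4622} \approx -0.00021636$)
$K{\left(g \right)} = \frac{-45 + g}{26 + g}$
$c + K{\left(47 \right)} = - \frac{1}{4622} + \frac{-45 + 47}{26 + 47} = - \frac{1}{4622} + \frac{1}{73} \cdot 2 = - \frac{1}{4622} + \frac{2}{73} = \frac{9171}{337406}$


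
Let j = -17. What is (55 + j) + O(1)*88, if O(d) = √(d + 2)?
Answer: 38 + 88*√3 ≈ 190.42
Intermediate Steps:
O(d) = √(2 + d)
(55 + j) + O(1)*88 = (55 - 17) + √(2 + 1)*88 = 38 + √3*88 = 38 + 88*√3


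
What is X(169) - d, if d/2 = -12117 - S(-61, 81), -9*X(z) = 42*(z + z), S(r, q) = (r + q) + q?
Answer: 68576/3 ≈ 22859.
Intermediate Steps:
S(r, q) = r + 2*q (S(r, q) = (q + r) + q = r + 2*q)
X(z) = -28*z/3 (X(z) = -14*(z + z)/3 = -14*2*z/3 = -28*z/3)
d = -24436 (d = 2*(-12117 - (-61 + 2*81)) = 2*(-12117 - (-61 + 162)) = 2*(-12117 - 1*101) = 2*(-12117 - 101) = 2*(-12218) = -24436)
X(169) - d = -28/3*169 - 1*(-24436) = -4732/3 + 24436 = 68576/3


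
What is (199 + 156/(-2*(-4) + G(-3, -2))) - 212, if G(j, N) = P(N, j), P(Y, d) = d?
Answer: 91/5 ≈ 18.200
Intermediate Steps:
G(j, N) = j
(199 + 156/(-2*(-4) + G(-3, -2))) - 212 = (199 + 156/(-2*(-4) - 3)) - 212 = (199 + 156/(8 - 3)) - 212 = (199 + 156/5) - 212 = 1151/5 - 212 = 91/5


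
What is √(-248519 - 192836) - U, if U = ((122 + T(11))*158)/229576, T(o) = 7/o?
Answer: -106571/1262668 + I*√441355 ≈ -0.084401 + 664.35*I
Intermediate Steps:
U = 106571/1262668 (U = ((122 + 7/11)*158)/229576 = ((122 + 7*(1/11))*158)*(1/229576) = ((122 + 7/11)*158)*(1/229576) = ((1349/11)*158)*(1/229576) = (213142/11)*(1/229576) = 106571/1262668 ≈ 0.084401)
√(-248519 - 192836) - U = √(-248519 - 192836) - 1*106571/1262668 = √(-441355) - 106571/1262668 = I*√441355 - 106571/1262668 = -106571/1262668 + I*√441355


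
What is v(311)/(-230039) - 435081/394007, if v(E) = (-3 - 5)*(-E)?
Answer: -101065887575/90636976273 ≈ -1.1151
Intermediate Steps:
v(E) = 8*E (v(E) = -(-8)*E = 8*E)
v(311)/(-230039) - 435081/394007 = (8*311)/(-230039) - 435081/394007 = 2488*(-1/230039) - 435081*1/394007 = -2488/230039 - 435081/394007 = -101065887575/90636976273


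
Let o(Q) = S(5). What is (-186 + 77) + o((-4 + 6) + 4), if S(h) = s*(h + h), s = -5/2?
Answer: -134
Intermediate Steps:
s = -5/2 (s = -5*½ = -5/2 ≈ -2.5000)
S(h) = -5*h (S(h) = -5*(h + h)/2 = -5*h)
o(Q) = -25 (o(Q) = -5*5 = -25)
(-186 + 77) + o((-4 + 6) + 4) = (-186 + 77) - 25 = -109 - 25 = -134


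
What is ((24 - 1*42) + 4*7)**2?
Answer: 100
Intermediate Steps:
((24 - 1*42) + 4*7)**2 = ((24 - 42) + 28)**2 = (-18 + 28)**2 = 10**2 = 100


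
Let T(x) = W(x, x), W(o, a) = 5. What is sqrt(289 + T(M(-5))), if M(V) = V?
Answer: 7*sqrt(6) ≈ 17.146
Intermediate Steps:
T(x) = 5
sqrt(289 + T(M(-5))) = sqrt(289 + 5) = sqrt(294) = 7*sqrt(6)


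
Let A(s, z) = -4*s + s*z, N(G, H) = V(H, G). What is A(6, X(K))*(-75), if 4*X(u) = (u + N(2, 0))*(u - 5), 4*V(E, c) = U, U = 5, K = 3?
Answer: 11025/4 ≈ 2756.3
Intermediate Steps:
V(E, c) = 5/4 (V(E, c) = (¼)*5 = 5/4)
N(G, H) = 5/4
X(u) = (-5 + u)*(5/4 + u)/4 (X(u) = ((u + 5/4)*(u - 5))/4 = ((5/4 + u)*(-5 + u))/4 = ((-5 + u)*(5/4 + u))/4 = (-5 + u)*(5/4 + u)/4)
A(6, X(K))*(-75) = (6*(-4 + (-25/16 - 15/16*3 + (¼)*3²)))*(-75) = (6*(-4 + (-25/16 - 45/16 + (¼)*9)))*(-75) = (6*(-4 + (-25/16 - 45/16 + 9/4)))*(-75) = (6*(-4 - 17/8))*(-75) = (6*(-49/8))*(-75) = -147/4*(-75) = 11025/4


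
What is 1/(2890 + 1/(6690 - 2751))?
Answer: 3939/11383711 ≈ 0.00034602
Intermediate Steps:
1/(2890 + 1/(6690 - 2751)) = 1/(2890 + 1/3939) = 1/(11383711/3939) = 3939/11383711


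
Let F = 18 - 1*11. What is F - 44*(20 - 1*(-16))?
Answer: -1577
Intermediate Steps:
F = 7 (F = 18 - 11 = 7)
F - 44*(20 - 1*(-16)) = 7 - 44*(20 - 1*(-16)) = 7 - 44*(20 + 16) = 7 - 44*36 = 7 - 1584 = -1577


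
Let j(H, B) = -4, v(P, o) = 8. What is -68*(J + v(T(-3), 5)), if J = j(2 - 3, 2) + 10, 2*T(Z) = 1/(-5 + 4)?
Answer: -952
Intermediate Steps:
T(Z) = -½ (T(Z) = 1/(2*(-5 + 4)) = (½)/(-1) = (½)*(-1) = -½)
J = 6 (J = -4 + 10 = 6)
-68*(J + v(T(-3), 5)) = -68*(6 + 8) = -68*14 = -952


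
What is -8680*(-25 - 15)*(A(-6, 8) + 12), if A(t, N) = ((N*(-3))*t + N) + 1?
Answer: 57288000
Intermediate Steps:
A(t, N) = 1 + N - 3*N*t (A(t, N) = ((-3*N)*t + N) + 1 = (-3*N*t + N) + 1 = (N - 3*N*t) + 1 = 1 + N - 3*N*t)
-8680*(-25 - 15)*(A(-6, 8) + 12) = -8680*(-25 - 15)*((1 + 8 - 3*8*(-6)) + 12) = -(-347200)*((1 + 8 + 144) + 12) = -(-347200)*(153 + 12) = -(-347200)*165 = -8680*(-6600) = 57288000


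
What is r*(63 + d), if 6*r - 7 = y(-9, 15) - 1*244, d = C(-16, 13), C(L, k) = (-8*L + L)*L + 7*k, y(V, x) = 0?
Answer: 64701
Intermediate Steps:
C(L, k) = -7*L**2 + 7*k (C(L, k) = (-7*L)*L + 7*k = -7*L**2 + 7*k)
d = -1701 (d = -7*(-16)**2 + 7*13 = -7*256 + 91 = -1792 + 91 = -1701)
r = -79/2 (r = 7/6 + (0 - 1*244)/6 = 7/6 + (0 - 244)/6 = 7/6 + (1/6)*(-244) = 7/6 - 122/3 = -79/2 ≈ -39.500)
r*(63 + d) = -79*(63 - 1701)/2 = -79/2*(-1638) = 64701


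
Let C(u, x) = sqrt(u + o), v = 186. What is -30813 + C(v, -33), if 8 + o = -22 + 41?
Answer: -30813 + sqrt(197) ≈ -30799.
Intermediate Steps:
o = 11 (o = -8 + (-22 + 41) = -8 + 19 = 11)
C(u, x) = sqrt(11 + u) (C(u, x) = sqrt(u + 11) = sqrt(11 + u))
-30813 + C(v, -33) = -30813 + sqrt(11 + 186) = -30813 + sqrt(197)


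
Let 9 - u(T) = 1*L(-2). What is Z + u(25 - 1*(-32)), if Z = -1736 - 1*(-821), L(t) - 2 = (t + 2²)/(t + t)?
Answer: -1815/2 ≈ -907.50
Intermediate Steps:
L(t) = 2 + (4 + t)/(2*t) (L(t) = 2 + (t + 2²)/(t + t) = 2 + (t + 4)/((2*t)) = 2 + (4 + t)*(1/(2*t)) = 2 + (4 + t)/(2*t))
u(T) = 15/2 (u(T) = 9 - (5/2 + 2/(-2)) = 9 - (5/2 + 2*(-½)) = 9 - (5/2 - 1) = 9 - 3/2 = 15/2)
Z = -915 (Z = -1736 + 821 = -915)
Z + u(25 - 1*(-32)) = -915 + 15/2 = -1815/2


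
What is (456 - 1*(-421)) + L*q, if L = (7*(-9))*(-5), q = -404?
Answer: -126383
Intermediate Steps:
L = 315 (L = -63*(-5) = 315)
(456 - 1*(-421)) + L*q = (456 - 1*(-421)) + 315*(-404) = (456 + 421) - 127260 = 877 - 127260 = -126383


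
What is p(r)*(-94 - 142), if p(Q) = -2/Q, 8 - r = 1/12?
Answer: 5664/95 ≈ 59.621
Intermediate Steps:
r = 95/12 (r = 8 - 1/12 = 95/12 ≈ 7.9167)
p(r)*(-94 - 142) = (-2/95/12)*(-94 - 142) = -2*12/95*(-236) = -24/95*(-236) = 5664/95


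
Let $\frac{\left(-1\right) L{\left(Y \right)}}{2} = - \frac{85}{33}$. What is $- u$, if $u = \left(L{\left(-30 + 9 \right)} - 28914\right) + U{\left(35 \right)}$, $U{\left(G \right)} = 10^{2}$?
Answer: $\frac{950692}{33} \approx 28809.0$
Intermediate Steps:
$U{\left(G \right)} = 100$
$L{\left(Y \right)} = \frac{170}{33}$ ($L{\left(Y \right)} = - 2 \left(- \frac{85}{33}\right) = - 2 \left(\left(-85\right) \frac{1}{33}\right) = \left(-2\right) \left(- \frac{85}{33}\right) = \frac{170}{33}$)
$u = - \frac{950692}{33}$ ($u = \left(\frac{170}{33} - 28914\right) + 100 = - \frac{953992}{33} + 100 = - \frac{950692}{33} \approx -28809.0$)
$- u = \left(-1\right) \left(- \frac{950692}{33}\right) = \frac{950692}{33}$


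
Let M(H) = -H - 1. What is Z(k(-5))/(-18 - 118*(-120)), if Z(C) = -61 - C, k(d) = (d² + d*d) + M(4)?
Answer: -53/7071 ≈ -0.0074954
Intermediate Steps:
M(H) = -1 - H
k(d) = -5 + 2*d² (k(d) = (d² + d*d) + (-1 - 1*4) = (d² + d²) + (-1 - 4) = 2*d² - 5 = -5 + 2*d²)
Z(k(-5))/(-18 - 118*(-120)) = (-61 - (-5 + 2*(-5)²))/(-18 - 118*(-120)) = (-61 - (-5 + 2*25))/(-18 + 14160) = (-61 - (-5 + 50))/14142 = (-61 - 1*45)*(1/14142) = (-61 - 45)*(1/14142) = -106*1/14142 = -53/7071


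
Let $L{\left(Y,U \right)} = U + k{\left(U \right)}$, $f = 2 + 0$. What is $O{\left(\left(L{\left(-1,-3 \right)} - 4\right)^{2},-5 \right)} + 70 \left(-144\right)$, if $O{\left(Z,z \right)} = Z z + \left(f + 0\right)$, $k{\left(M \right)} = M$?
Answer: $-10578$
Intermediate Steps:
$f = 2$
$L{\left(Y,U \right)} = 2 U$ ($L{\left(Y,U \right)} = U + U = 2 U$)
$O{\left(Z,z \right)} = 2 + Z z$ ($O{\left(Z,z \right)} = Z z + \left(2 + 0\right) = Z z + 2 = 2 + Z z$)
$O{\left(\left(L{\left(-1,-3 \right)} - 4\right)^{2},-5 \right)} + 70 \left(-144\right) = \left(2 + \left(2 \left(-3\right) - 4\right)^{2} \left(-5\right)\right) + 70 \left(-144\right) = \left(2 + \left(-6 - 4\right)^{2} \left(-5\right)\right) - 10080 = \left(2 + \left(-10\right)^{2} \left(-5\right)\right) - 10080 = \left(2 + 100 \left(-5\right)\right) - 10080 = \left(2 - 500\right) - 10080 = -498 - 10080 = -10578$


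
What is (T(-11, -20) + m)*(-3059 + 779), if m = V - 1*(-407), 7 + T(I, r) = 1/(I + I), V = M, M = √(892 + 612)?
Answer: -10030860/11 - 9120*√94 ≈ -1.0003e+6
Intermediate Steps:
M = 4*√94 (M = √1504 = 4*√94 ≈ 38.781)
V = 4*√94 ≈ 38.781
T(I, r) = -7 + 1/(2*I) (T(I, r) = -7 + 1/(I + I) = -7 + 1/(2*I))
m = 407 + 4*√94 (m = 4*√94 - 1*(-407) = 4*√94 + 407 = 407 + 4*√94 ≈ 445.78)
(T(-11, -20) + m)*(-3059 + 779) = ((-7 + (½)/(-11)) + (407 + 4*√94))*(-3059 + 779) = ((-7 + (½)*(-1/11)) + (407 + 4*√94))*(-2280) = ((-7 - 1/22) + (407 + 4*√94))*(-2280) = (-155/22 + (407 + 4*√94))*(-2280) = (8799/22 + 4*√94)*(-2280) = -10030860/11 - 9120*√94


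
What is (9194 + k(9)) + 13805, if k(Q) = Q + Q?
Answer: 23017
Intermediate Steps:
k(Q) = 2*Q
(9194 + k(9)) + 13805 = (9194 + 2*9) + 13805 = (9194 + 18) + 13805 = 9212 + 13805 = 23017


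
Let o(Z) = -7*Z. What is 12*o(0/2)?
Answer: 0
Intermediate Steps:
12*o(0/2) = 12*(-0/2) = 12*(-7*0) = 12*0 = 0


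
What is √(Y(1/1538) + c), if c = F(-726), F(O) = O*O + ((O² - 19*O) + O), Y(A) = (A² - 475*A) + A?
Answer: √2524448416669/1538 ≈ 1033.1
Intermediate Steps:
Y(A) = A² - 474*A
F(O) = -18*O + 2*O² (F(O) = O² + (O² - 18*O) = -18*O + 2*O²)
c = 1067220 (c = 2*(-726)*(-9 - 726) = 2*(-726)*(-735) = 1067220)
√(Y(1/1538) + c) = √((-474 + 1/1538)/1538 + 1067220) = √((1/1538)*(-729011/1538) + 1067220) = √(-729011/2365444 + 1067220) = √(2524448416669/2365444) = √2524448416669/1538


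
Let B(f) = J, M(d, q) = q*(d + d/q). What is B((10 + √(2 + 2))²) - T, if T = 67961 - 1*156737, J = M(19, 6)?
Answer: 88909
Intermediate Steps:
J = 133 (J = 19*(1 + 6) = 19*7 = 133)
B(f) = 133
T = -88776 (T = 67961 - 156737 = -88776)
B((10 + √(2 + 2))²) - T = 133 - 1*(-88776) = 133 + 88776 = 88909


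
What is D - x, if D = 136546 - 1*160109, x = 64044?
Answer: -87607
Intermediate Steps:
D = -23563 (D = 136546 - 160109 = -23563)
D - x = -23563 - 1*64044 = -23563 - 64044 = -87607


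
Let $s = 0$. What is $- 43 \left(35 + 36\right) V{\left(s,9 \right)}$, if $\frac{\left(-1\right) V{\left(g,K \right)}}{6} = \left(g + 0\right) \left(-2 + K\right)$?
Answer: $0$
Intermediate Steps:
$V{\left(g,K \right)} = - 6 g \left(-2 + K\right)$ ($V{\left(g,K \right)} = - 6 \left(g + 0\right) \left(-2 + K\right) = - 6 g \left(-2 + K\right)$)
$- 43 \left(35 + 36\right) V{\left(s,9 \right)} = - 43 \left(35 + 36\right) 6 \cdot 0 \left(2 - 9\right) = \left(-43\right) 71 \cdot 6 \cdot 0 \left(2 - 9\right) = - 3053 \cdot 6 \cdot 0 \left(-7\right) = \left(-3053\right) 0 = 0$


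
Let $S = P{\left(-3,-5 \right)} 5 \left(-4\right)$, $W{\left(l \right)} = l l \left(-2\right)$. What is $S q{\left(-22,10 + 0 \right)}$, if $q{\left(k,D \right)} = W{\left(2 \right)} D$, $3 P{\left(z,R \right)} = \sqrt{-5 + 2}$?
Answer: $\frac{1600 i \sqrt{3}}{3} \approx 923.76 i$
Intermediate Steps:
$W{\left(l \right)} = - 2 l^{2}$ ($W{\left(l \right)} = l^{2} \left(-2\right) = - 2 l^{2}$)
$P{\left(z,R \right)} = \frac{i \sqrt{3}}{3}$ ($P{\left(z,R \right)} = \frac{\sqrt{-5 + 2}}{3} = \frac{\sqrt{-3}}{3} = \frac{i \sqrt{3}}{3}$)
$q{\left(k,D \right)} = - 8 D$ ($q{\left(k,D \right)} = - 2 \cdot 2^{2} D = \left(-2\right) 4 D = - 8 D$)
$S = - \frac{20 i \sqrt{3}}{3}$ ($S = \frac{i \sqrt{3}}{3} \cdot 5 \left(-4\right) = \frac{5 i \sqrt{3}}{3} \left(-4\right) = - \frac{20 i \sqrt{3}}{3} \approx - 11.547 i$)
$S q{\left(-22,10 + 0 \right)} = - \frac{20 i \sqrt{3}}{3} \left(- 8 \left(10 + 0\right)\right) = - \frac{20 i \sqrt{3}}{3} \left(\left(-8\right) 10\right) = - \frac{20 i \sqrt{3}}{3} \left(-80\right) = \frac{1600 i \sqrt{3}}{3}$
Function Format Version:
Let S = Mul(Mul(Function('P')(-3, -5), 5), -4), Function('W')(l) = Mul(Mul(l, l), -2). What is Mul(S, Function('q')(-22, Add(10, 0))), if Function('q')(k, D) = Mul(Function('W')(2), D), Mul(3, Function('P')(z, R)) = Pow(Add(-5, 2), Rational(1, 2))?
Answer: Mul(Rational(1600, 3), I, Pow(3, Rational(1, 2))) ≈ Mul(923.76, I)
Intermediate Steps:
Function('W')(l) = Mul(-2, Pow(l, 2)) (Function('W')(l) = Mul(Pow(l, 2), -2) = Mul(-2, Pow(l, 2)))
Function('P')(z, R) = Mul(Rational(1, 3), I, Pow(3, Rational(1, 2))) (Function('P')(z, R) = Mul(Rational(1, 3), Pow(Add(-5, 2), Rational(1, 2))) = Mul(Rational(1, 3), Pow(-3, Rational(1, 2))) = Mul(Rational(1, 3), Mul(I, Pow(3, Rational(1, 2)))) = Mul(Rational(1, 3), I, Pow(3, Rational(1, 2))))
Function('q')(k, D) = Mul(-8, D) (Function('q')(k, D) = Mul(Mul(-2, Pow(2, 2)), D) = Mul(Mul(-2, 4), D) = Mul(-8, D))
S = Mul(Rational(-20, 3), I, Pow(3, Rational(1, 2))) (S = Mul(Mul(Mul(Rational(1, 3), I, Pow(3, Rational(1, 2))), 5), -4) = Mul(Mul(Rational(5, 3), I, Pow(3, Rational(1, 2))), -4) = Mul(Rational(-20, 3), I, Pow(3, Rational(1, 2))) ≈ Mul(-11.547, I))
Mul(S, Function('q')(-22, Add(10, 0))) = Mul(Mul(Rational(-20, 3), I, Pow(3, Rational(1, 2))), Mul(-8, Add(10, 0))) = Mul(Mul(Rational(-20, 3), I, Pow(3, Rational(1, 2))), Mul(-8, 10)) = Mul(Mul(Rational(-20, 3), I, Pow(3, Rational(1, 2))), -80) = Mul(Rational(1600, 3), I, Pow(3, Rational(1, 2)))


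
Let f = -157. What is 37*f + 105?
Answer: -5704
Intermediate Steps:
37*f + 105 = 37*(-157) + 105 = -5809 + 105 = -5704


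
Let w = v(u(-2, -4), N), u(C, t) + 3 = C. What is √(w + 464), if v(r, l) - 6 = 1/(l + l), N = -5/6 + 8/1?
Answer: √869159/43 ≈ 21.681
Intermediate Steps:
N = 43/6 (N = -5*⅙ + 8*1 = -⅚ + 8 = 43/6 ≈ 7.1667)
u(C, t) = -3 + C
v(r, l) = 6 + 1/(2*l) (v(r, l) = 6 + 1/(l + l) = 6 + 1/(2*l))
w = 261/43 (w = 6 + 1/(2*(43/6)) = 6 + (½)*(6/43) = 6 + 3/43 = 261/43 ≈ 6.0698)
√(w + 464) = √(261/43 + 464) = √(20213/43) = √869159/43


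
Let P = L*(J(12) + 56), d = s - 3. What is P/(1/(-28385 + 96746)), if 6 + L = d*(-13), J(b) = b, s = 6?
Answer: -209184660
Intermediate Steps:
d = 3 (d = 6 - 3 = 3)
L = -45 (L = -6 + 3*(-13) = -6 - 39 = -45)
P = -3060 (P = -45*(12 + 56) = -45*68 = -3060)
P/(1/(-28385 + 96746)) = -3060/(1/(-28385 + 96746)) = -3060/(1/68361) = -3060/1/68361 = -3060*68361 = -209184660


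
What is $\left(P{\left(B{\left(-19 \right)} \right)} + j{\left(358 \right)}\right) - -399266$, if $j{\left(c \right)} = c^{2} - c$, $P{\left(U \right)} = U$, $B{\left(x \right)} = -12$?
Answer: $527060$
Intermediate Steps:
$\left(P{\left(B{\left(-19 \right)} \right)} + j{\left(358 \right)}\right) - -399266 = \left(-12 + 358 \left(-1 + 358\right)\right) - -399266 = \left(-12 + 358 \cdot 357\right) + 399266 = \left(-12 + 127806\right) + 399266 = 127794 + 399266 = 527060$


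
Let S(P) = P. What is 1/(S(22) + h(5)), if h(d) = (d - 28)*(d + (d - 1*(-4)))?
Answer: -1/300 ≈ -0.0033333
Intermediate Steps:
h(d) = (-28 + d)*(4 + 2*d) (h(d) = (-28 + d)*(d + (d + 4)) = (-28 + d)*(d + (4 + d)) = (-28 + d)*(4 + 2*d))
1/(S(22) + h(5)) = 1/(22 + (-112 - 52*5 + 2*5**2)) = 1/(22 + (-112 - 260 + 2*25)) = 1/(22 + (-112 - 260 + 50)) = 1/(22 - 322) = 1/(-300) = -1/300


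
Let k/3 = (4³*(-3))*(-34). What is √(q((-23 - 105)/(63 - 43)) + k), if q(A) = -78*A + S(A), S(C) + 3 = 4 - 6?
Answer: √501955/5 ≈ 141.70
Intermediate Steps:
S(C) = -5 (S(C) = -3 + (4 - 6) = -3 - 2 = -5)
q(A) = -5 - 78*A (q(A) = -78*A - 5 = -5 - 78*A)
k = 19584 (k = 3*((4³*(-3))*(-34)) = 3*((64*(-3))*(-34)) = 3*(-192*(-34)) = 3*6528 = 19584)
√(q((-23 - 105)/(63 - 43)) + k) = √((-5 - 78*(-23 - 105)/(63 - 43)) + 19584) = √((-5 - (-9984)/20) + 19584) = √((-5 - 78*(-32/5)) + 19584) = √((-5 + 2496/5) + 19584) = √(2471/5 + 19584) = √(100391/5) = √501955/5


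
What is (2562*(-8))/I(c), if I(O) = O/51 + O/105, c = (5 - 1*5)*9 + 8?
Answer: -2286585/26 ≈ -87946.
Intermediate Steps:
c = 8 (c = (5 - 5)*9 + 8 = 0*9 + 8 = 0 + 8 = 8)
I(O) = 52*O/1785 (I(O) = O*(1/51) + O*(1/105) = O/51 + O/105 = 52*O/1785)
(2562*(-8))/I(c) = (2562*(-8))/(((52/1785)*8)) = -20496/416/1785 = -20496*1785/416 = -2286585/26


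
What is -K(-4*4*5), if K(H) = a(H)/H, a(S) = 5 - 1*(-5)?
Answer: ⅛ ≈ 0.12500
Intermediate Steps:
a(S) = 10 (a(S) = 5 + 5 = 10)
K(H) = 10/H
-K(-4*4*5) = -10/(-4*4*5) = -10/((-16*5)) = -10/(-80) = -10*(-1)/80 = -1*(-⅛) = ⅛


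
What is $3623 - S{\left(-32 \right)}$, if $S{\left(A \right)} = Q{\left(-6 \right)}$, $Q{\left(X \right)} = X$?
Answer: $3629$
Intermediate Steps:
$S{\left(A \right)} = -6$
$3623 - S{\left(-32 \right)} = 3623 - -6 = 3623 + 6 = 3629$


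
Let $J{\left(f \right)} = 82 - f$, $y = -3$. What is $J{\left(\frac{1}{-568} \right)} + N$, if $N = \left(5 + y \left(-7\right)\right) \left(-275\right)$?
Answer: $- \frac{4014623}{568} \approx -7068.0$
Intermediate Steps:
$N = -7150$ ($N = \left(5 - -21\right) \left(-275\right) = \left(5 + 21\right) \left(-275\right) = 26 \left(-275\right) = -7150$)
$J{\left(\frac{1}{-568} \right)} + N = \left(82 - \frac{1}{-568}\right) - 7150 = \left(82 - - \frac{1}{568}\right) - 7150 = \left(82 + \frac{1}{568}\right) - 7150 = \frac{46577}{568} - 7150 = - \frac{4014623}{568}$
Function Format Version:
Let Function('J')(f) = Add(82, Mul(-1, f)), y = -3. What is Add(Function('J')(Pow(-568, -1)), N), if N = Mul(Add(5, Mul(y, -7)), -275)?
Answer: Rational(-4014623, 568) ≈ -7068.0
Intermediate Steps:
N = -7150 (N = Mul(Add(5, Mul(-3, -7)), -275) = Mul(Add(5, 21), -275) = Mul(26, -275) = -7150)
Add(Function('J')(Pow(-568, -1)), N) = Add(Add(82, Mul(-1, Pow(-568, -1))), -7150) = Add(Add(82, Mul(-1, Rational(-1, 568))), -7150) = Add(Add(82, Rational(1, 568)), -7150) = Add(Rational(46577, 568), -7150) = Rational(-4014623, 568)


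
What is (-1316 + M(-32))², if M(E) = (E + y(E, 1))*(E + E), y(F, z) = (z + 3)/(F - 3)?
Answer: 669567376/1225 ≈ 5.4659e+5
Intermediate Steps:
y(F, z) = (3 + z)/(-3 + F)
M(E) = 2*E*(E + 4/(-3 + E)) (M(E) = (E + (3 + 1)/(-3 + E))*(E + E) = (E + 4/(-3 + E))*(2*E) = 2*E*(E + 4/(-3 + E)))
(-1316 + M(-32))² = (-1316 + 2*(-32)*(4 - 32*(-3 - 32))/(-3 - 32))² = (-1316 + 2*(-32)*(4 - 32*(-35))/(-35))² = (-1316 + 2*(-32)*(-1/35)*(4 + 1120))² = (-1316 + 2*(-32)*(-1/35)*1124)² = (-1316 + 71936/35)² = (25876/35)² = 669567376/1225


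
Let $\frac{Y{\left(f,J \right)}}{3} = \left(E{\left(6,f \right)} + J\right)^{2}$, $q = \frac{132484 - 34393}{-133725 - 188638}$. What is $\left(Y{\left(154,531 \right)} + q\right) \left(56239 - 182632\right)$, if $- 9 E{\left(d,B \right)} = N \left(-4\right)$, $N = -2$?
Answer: $- \frac{309147424385963006}{2901267} \approx -1.0656 \cdot 10^{11}$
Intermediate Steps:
$q = - \frac{98091}{322363}$ ($q = \frac{98091}{-322363} = 98091 \left(- \frac{1}{322363}\right) = - \frac{98091}{322363} \approx -0.30429$)
$E{\left(d,B \right)} = - \frac{8}{9}$ ($E{\left(d,B \right)} = - \frac{\left(-2\right) \left(-4\right)}{9} = \left(- \frac{1}{9}\right) 8 = - \frac{8}{9}$)
$Y{\left(f,J \right)} = 3 \left(- \frac{8}{9} + J\right)^{2}$
$\left(Y{\left(154,531 \right)} + q\right) \left(56239 - 182632\right) = \left(\frac{\left(-8 + 9 \cdot 531\right)^{2}}{27} - \frac{98091}{322363}\right) \left(56239 - 182632\right) = \left(\frac{\left(-8 + 4779\right)^{2}}{27} - \frac{98091}{322363}\right) \left(56239 - 182632\right) = \left(\frac{4771^{2}}{27} - \frac{98091}{322363}\right) \left(-126393\right) = \left(\frac{1}{27} \cdot 22762441 - \frac{98091}{322363}\right) \left(-126393\right) = \left(\frac{22762441}{27} - \frac{98091}{322363}\right) \left(-126393\right) = \frac{7337766119626}{8703801} \left(-126393\right) = - \frac{309147424385963006}{2901267}$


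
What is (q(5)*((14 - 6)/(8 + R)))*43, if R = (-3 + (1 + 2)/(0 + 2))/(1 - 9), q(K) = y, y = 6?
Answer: 33024/131 ≈ 252.09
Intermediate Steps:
q(K) = 6
R = 3/16 (R = (-3 + 3/2)/(-8) = (-3 + 3*(1/2))*(-1/8) = (-3 + 3/2)*(-1/8) = -3/2*(-1/8) = 3/16 ≈ 0.18750)
(q(5)*((14 - 6)/(8 + R)))*43 = (6*((14 - 6)/(8 + 3/16)))*43 = (6*(8/(131/16)))*43 = (6*(8*(16/131)))*43 = (6*(128/131))*43 = (768/131)*43 = 33024/131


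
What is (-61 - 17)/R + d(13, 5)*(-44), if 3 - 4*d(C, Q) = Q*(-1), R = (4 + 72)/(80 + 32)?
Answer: -3856/19 ≈ -202.95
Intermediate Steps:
R = 19/28 (R = 76/112 = 76*(1/112) = 19/28 ≈ 0.67857)
d(C, Q) = 3/4 + Q/4 (d(C, Q) = 3/4 - Q*(-1)/4 = 3/4 - (-1)*Q/4 = 3/4 + Q/4)
(-61 - 17)/R + d(13, 5)*(-44) = (-61 - 17)/(19/28) + (3/4 + (1/4)*5)*(-44) = -78*28/19 + (3/4 + 5/4)*(-44) = -2184/19 + 2*(-44) = -2184/19 - 88 = -3856/19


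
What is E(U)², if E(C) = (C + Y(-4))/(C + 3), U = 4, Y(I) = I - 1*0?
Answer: 0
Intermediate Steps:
Y(I) = I (Y(I) = I + 0 = I)
E(C) = (-4 + C)/(3 + C) (E(C) = (C - 4)/(C + 3) = (-4 + C)/(3 + C))
E(U)² = ((-4 + 4)/(3 + 4))² = (0/7)² = ((⅐)*0)² = 0² = 0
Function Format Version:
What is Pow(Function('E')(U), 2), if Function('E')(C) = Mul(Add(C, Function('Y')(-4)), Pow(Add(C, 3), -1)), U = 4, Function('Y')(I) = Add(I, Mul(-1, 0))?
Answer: 0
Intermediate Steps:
Function('Y')(I) = I (Function('Y')(I) = Add(I, 0) = I)
Function('E')(C) = Mul(Pow(Add(3, C), -1), Add(-4, C)) (Function('E')(C) = Mul(Add(C, -4), Pow(Add(C, 3), -1)) = Mul(Add(-4, C), Pow(Add(3, C), -1)) = Mul(Pow(Add(3, C), -1), Add(-4, C)))
Pow(Function('E')(U), 2) = Pow(Mul(Pow(Add(3, 4), -1), Add(-4, 4)), 2) = Pow(Mul(Pow(7, -1), 0), 2) = Pow(Mul(Rational(1, 7), 0), 2) = Pow(0, 2) = 0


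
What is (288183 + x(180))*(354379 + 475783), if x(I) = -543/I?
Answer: 7177082139719/30 ≈ 2.3924e+11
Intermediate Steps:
(288183 + x(180))*(354379 + 475783) = (288183 - 543/180)*(354379 + 475783) = (288183 - 543*1/180)*830162 = (288183 - 181/60)*830162 = (17290799/60)*830162 = 7177082139719/30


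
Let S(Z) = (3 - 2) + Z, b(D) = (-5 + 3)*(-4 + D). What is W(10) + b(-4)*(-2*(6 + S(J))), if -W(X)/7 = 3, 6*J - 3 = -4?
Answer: -719/3 ≈ -239.67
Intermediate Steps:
J = -⅙ (J = ½ + (⅙)*(-4) = ½ - ⅔ = -⅙ ≈ -0.16667)
W(X) = -21 (W(X) = -7*3 = -21)
b(D) = 8 - 2*D (b(D) = -2*(-4 + D) = 8 - 2*D)
S(Z) = 1 + Z
W(10) + b(-4)*(-2*(6 + S(J))) = -21 + (8 - 2*(-4))*(-2*(6 + (1 - ⅙))) = -21 + (8 + 8)*(-2*(6 + ⅚)) = -21 + 16*(-2*41/6) = -21 + 16*(-41/3) = -21 - 656/3 = -719/3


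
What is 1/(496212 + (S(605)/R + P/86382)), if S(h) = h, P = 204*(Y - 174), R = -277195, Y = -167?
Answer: 798155283/396053584786193 ≈ 2.0153e-6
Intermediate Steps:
P = -69564 (P = 204*(-167 - 174) = 204*(-341) = -69564)
1/(496212 + (S(605)/R + P/86382)) = 1/(496212 + (605/(-277195) - 69564/86382)) = 1/(496212 + (605*(-1/277195) - 69564*1/86382)) = 1/(496212 + (-121/55439 - 11594/14397)) = 1/(496212 - 644501803/798155283) = 1/(396053584786193/798155283) = 798155283/396053584786193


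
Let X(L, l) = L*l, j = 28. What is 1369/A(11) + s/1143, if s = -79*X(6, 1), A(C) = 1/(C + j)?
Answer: 20341813/381 ≈ 53391.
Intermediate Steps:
A(C) = 1/(28 + C) (A(C) = 1/(C + 28) = 1/(28 + C))
s = -474 ≈ -474.00
1369/A(11) + s/1143 = 1369/(1/(28 + 11)) - 474/1143 = 1369/(1/39) - 474*1/1143 = 1369/(1/39) - 158/381 = 1369*39 - 158/381 = 53391 - 158/381 = 20341813/381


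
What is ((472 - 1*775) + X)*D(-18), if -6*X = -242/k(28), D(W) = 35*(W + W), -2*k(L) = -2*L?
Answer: 379965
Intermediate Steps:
k(L) = L (k(L) = -(-1)*L = L)
D(W) = 70*W (D(W) = 35*(2*W) = 70*W)
X = 121/84 (X = -(-121)/(3*28) = -1/6*(-121/14) = 121/84 ≈ 1.4405)
((472 - 1*775) + X)*D(-18) = ((472 - 1*775) + 121/84)*(70*(-18)) = ((472 - 775) + 121/84)*(-1260) = (-303 + 121/84)*(-1260) = -25331/84*(-1260) = 379965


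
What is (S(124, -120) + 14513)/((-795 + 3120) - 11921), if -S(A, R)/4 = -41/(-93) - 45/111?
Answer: -49938745/33019836 ≈ -1.5124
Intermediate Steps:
S(A, R) = -488/3441 (S(A, R) = -4*(-41/(-93) - 45/111) = -4*(-41*(-1/93) - 45*1/111) = -4*(41/93 - 15/37) = -4*122/3441 = -488/3441)
(S(124, -120) + 14513)/((-795 + 3120) - 11921) = (-488/3441 + 14513)/((-795 + 3120) - 11921) = 49938745/(3441*(2325 - 11921)) = (49938745/3441)/(-9596) = (49938745/3441)*(-1/9596) = -49938745/33019836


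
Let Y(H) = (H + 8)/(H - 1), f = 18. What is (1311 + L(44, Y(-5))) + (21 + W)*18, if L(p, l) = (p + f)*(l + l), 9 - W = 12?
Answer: 1573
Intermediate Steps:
Y(H) = (8 + H)/(-1 + H)
W = -3 (W = 9 - 1*12 = 9 - 12 = -3)
L(p, l) = 2*l*(18 + p) (L(p, l) = (p + 18)*(l + l) = (18 + p)*(2*l) = 2*l*(18 + p))
(1311 + L(44, Y(-5))) + (21 + W)*18 = (1311 + 2*((8 - 5)/(-1 - 5))*(18 + 44)) + (21 - 3)*18 = (1311 + 2*(3/(-6))*62) + 18*18 = (1311 + 2*(-⅙*3)*62) + 324 = (1311 + 2*(-½)*62) + 324 = (1311 - 62) + 324 = 1249 + 324 = 1573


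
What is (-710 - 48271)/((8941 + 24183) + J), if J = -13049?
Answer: -48981/20075 ≈ -2.4399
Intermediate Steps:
(-710 - 48271)/((8941 + 24183) + J) = (-710 - 48271)/((8941 + 24183) - 13049) = -48981/(33124 - 13049) = -48981/20075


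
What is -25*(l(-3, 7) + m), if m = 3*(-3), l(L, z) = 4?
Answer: 125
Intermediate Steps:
m = -9
-25*(l(-3, 7) + m) = -25*(4 - 9) = -25*(-5) = 125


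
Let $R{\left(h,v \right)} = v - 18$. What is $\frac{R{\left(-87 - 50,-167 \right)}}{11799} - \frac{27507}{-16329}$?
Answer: $\frac{107178076}{64221957} \approx 1.6689$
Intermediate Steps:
$R{\left(h,v \right)} = -18 + v$ ($R{\left(h,v \right)} = v - 18 = -18 + v$)
$\frac{R{\left(-87 - 50,-167 \right)}}{11799} - \frac{27507}{-16329} = \frac{-18 - 167}{11799} - \frac{27507}{-16329} = \left(-185\right) \frac{1}{11799} - - \frac{9169}{5443} = - \frac{185}{11799} + \frac{9169}{5443} = \frac{107178076}{64221957}$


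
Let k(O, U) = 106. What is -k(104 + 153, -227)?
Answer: -106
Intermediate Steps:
-k(104 + 153, -227) = -1*106 = -106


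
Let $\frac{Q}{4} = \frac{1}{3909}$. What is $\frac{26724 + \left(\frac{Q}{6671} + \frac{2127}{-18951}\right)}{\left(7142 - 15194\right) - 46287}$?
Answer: $- \frac{4402173215845529}{8951156077823757} \approx -0.4918$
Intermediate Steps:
$Q = \frac{4}{3909} \approx 0.0010233$
$\frac{26724 + \left(\frac{Q}{6671} + \frac{2127}{-18951}\right)}{\left(7142 - 15194\right) - 46287} = \frac{26724 + \left(\frac{4}{3909 \cdot 6671} + \frac{2127}{-18951}\right)}{\left(7142 - 15194\right) - 46287} = \frac{26724 + \left(\frac{4}{3909} \cdot \frac{1}{6671} + 2127 \left(- \frac{1}{18951}\right)\right)}{-8052 - 46287} = \frac{26724 + \left(\frac{4}{26076939} - \frac{709}{6317}\right)}{-54339} = \left(26724 - \frac{18488524483}{164728023663}\right) \left(- \frac{1}{54339}\right) = \frac{4402173215845529}{164728023663} \left(- \frac{1}{54339}\right) = - \frac{4402173215845529}{8951156077823757}$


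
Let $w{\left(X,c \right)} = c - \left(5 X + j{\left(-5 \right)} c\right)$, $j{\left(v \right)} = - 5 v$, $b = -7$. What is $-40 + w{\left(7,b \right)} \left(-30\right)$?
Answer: $-4030$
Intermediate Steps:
$w{\left(X,c \right)} = - 24 c - 5 X$ ($w{\left(X,c \right)} = c - \left(5 X + \left(-5\right) \left(-5\right) c\right) = c - \left(5 X + 25 c\right) = - 24 c - 5 X$)
$-40 + w{\left(7,b \right)} \left(-30\right) = -40 + \left(\left(-24\right) \left(-7\right) - 35\right) \left(-30\right) = -40 + \left(168 - 35\right) \left(-30\right) = -40 + 133 \left(-30\right) = -40 - 3990 = -4030$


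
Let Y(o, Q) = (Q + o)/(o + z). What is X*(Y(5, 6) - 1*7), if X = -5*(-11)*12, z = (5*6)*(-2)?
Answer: -4752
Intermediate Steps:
z = -60 (z = 30*(-2) = -60)
X = 660 (X = 55*12 = 660)
Y(o, Q) = (Q + o)/(-60 + o) (Y(o, Q) = (Q + o)/(o - 60) = (Q + o)/(-60 + o))
X*(Y(5, 6) - 1*7) = 660*((6 + 5)/(-60 + 5) - 1*7) = 660*(11/(-55) - 7) = 660*(-1/55*11 - 7) = 660*(-1/5 - 7) = 660*(-36/5) = -4752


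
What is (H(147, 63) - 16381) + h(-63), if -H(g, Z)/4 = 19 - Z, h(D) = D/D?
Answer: -16204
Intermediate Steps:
h(D) = 1
H(g, Z) = -76 + 4*Z (H(g, Z) = -4*(19 - Z) = -76 + 4*Z)
(H(147, 63) - 16381) + h(-63) = ((-76 + 4*63) - 16381) + 1 = ((-76 + 252) - 16381) + 1 = (176 - 16381) + 1 = -16205 + 1 = -16204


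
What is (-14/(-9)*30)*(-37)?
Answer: -5180/3 ≈ -1726.7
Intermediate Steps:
(-14/(-9)*30)*(-37) = (-14*(-⅑)*30)*(-37) = ((14/9)*30)*(-37) = (140/3)*(-37) = -5180/3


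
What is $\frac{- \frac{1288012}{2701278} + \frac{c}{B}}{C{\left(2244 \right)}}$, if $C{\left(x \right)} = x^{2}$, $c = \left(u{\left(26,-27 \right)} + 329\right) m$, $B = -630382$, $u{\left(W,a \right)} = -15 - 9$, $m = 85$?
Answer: $- \frac{440985106367}{4287348578806986528} \approx -1.0286 \cdot 10^{-7}$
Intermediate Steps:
$u{\left(W,a \right)} = -24$ ($u{\left(W,a \right)} = -15 - 9 = -24$)
$c = 25925$ ($c = \left(-24 + 329\right) 85 = 305 \cdot 85 = 25925$)
$\frac{- \frac{1288012}{2701278} + \frac{c}{B}}{C{\left(2244 \right)}} = \frac{- \frac{1288012}{2701278} + \frac{25925}{-630382}}{2244^{2}} = \frac{\left(-1288012\right) \frac{1}{2701278} + 25925 \left(- \frac{1}{630382}\right)}{5035536} = \left(- \frac{644006}{1350639} - \frac{25925}{630382}\right) \frac{1}{5035536} = \left(- \frac{440985106367}{851418514098}\right) \frac{1}{5035536} = - \frac{440985106367}{4287348578806986528}$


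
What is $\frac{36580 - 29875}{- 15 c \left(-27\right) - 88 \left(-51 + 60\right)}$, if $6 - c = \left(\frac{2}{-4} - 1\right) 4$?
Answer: $\frac{745}{452} \approx 1.6482$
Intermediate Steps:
$c = 12$ ($c = 6 - \left(\frac{2}{-4} - 1\right) 4 = 6 - \left(2 \left(- \frac{1}{4}\right) - 1\right) 4 = 6 - \left(- \frac{1}{2} - 1\right) 4 = 6 - \left(- \frac{3}{2}\right) 4 = 6 - -6 = 6 + 6 = 12$)
$\frac{36580 - 29875}{- 15 c \left(-27\right) - 88 \left(-51 + 60\right)} = \frac{36580 - 29875}{\left(-15\right) 12 \left(-27\right) - 88 \left(-51 + 60\right)} = \frac{6705}{\left(-180\right) \left(-27\right) - 792} = \frac{6705}{4860 - 792} = \frac{6705}{4068} = 6705 \cdot \frac{1}{4068} = \frac{745}{452}$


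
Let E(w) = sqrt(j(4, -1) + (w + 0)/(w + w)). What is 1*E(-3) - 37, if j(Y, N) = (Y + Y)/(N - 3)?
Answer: -37 + I*sqrt(6)/2 ≈ -37.0 + 1.2247*I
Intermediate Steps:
j(Y, N) = 2*Y/(-3 + N) (j(Y, N) = (2*Y)/(-3 + N) = 2*Y/(-3 + N))
E(w) = I*sqrt(6)/2 (E(w) = sqrt(2*4/(-3 - 1) + (w + 0)/(w + w)) = sqrt(2*4/(-4) + w/((2*w))) = sqrt(2*4*(-1/4) + w*(1/(2*w))) = sqrt(-2 + 1/2) = sqrt(-3/2) = I*sqrt(6)/2)
1*E(-3) - 37 = 1*(I*sqrt(6)/2) - 37 = I*sqrt(6)/2 - 37 = -37 + I*sqrt(6)/2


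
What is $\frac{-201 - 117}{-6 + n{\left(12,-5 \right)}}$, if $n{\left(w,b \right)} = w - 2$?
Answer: $- \frac{159}{2} \approx -79.5$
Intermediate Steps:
$n{\left(w,b \right)} = -2 + w$
$\frac{-201 - 117}{-6 + n{\left(12,-5 \right)}} = \frac{-201 - 117}{-6 + \left(-2 + 12\right)} = - \frac{318}{-6 + 10} = - \frac{318}{4} = \left(-318\right) \frac{1}{4} = - \frac{159}{2}$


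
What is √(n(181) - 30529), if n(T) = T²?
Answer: 6*√62 ≈ 47.244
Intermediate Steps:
√(n(181) - 30529) = √(181² - 30529) = √(32761 - 30529) = √2232 = 6*√62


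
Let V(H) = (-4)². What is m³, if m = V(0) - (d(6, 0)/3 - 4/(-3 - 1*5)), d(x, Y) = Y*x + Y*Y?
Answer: 29791/8 ≈ 3723.9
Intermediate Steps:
V(H) = 16
d(x, Y) = Y² + Y*x (d(x, Y) = Y*x + Y² = Y² + Y*x)
m = 31/2 (m = 16 - ((0*(0 + 6))/3 - 4/(-3 - 1*5)) = 16 - ((0*6)*(⅓) - 4/(-3 - 5)) = 16 - (0*(⅓) - 4/(-8)) = 16 - (0 - 4*(-⅛)) = 16 - (0 + ½) = 16 - 1*½ = 16 - ½ = 31/2 ≈ 15.500)
m³ = (31/2)³ = 29791/8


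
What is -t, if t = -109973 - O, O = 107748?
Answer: 217721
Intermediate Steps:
t = -217721 (t = -109973 - 1*107748 = -109973 - 107748 = -217721)
-t = -1*(-217721) = 217721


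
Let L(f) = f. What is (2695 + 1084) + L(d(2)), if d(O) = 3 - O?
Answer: 3780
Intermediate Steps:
(2695 + 1084) + L(d(2)) = (2695 + 1084) + (3 - 1*2) = 3779 + (3 - 2) = 3779 + 1 = 3780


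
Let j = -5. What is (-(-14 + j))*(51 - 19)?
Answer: 608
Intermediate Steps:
(-(-14 + j))*(51 - 19) = (-(-14 - 5))*(51 - 19) = -1*(-19)*32 = 19*32 = 608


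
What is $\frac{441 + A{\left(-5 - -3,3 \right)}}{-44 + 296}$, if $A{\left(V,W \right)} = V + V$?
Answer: $\frac{437}{252} \approx 1.7341$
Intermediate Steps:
$A{\left(V,W \right)} = 2 V$
$\frac{441 + A{\left(-5 - -3,3 \right)}}{-44 + 296} = \frac{441 + 2 \left(-5 - -3\right)}{-44 + 296} = \frac{441 + 2 \left(-5 + 3\right)}{252} = \left(441 + 2 \left(-2\right)\right) \frac{1}{252} = \left(441 - 4\right) \frac{1}{252} = 437 \cdot \frac{1}{252} = \frac{437}{252}$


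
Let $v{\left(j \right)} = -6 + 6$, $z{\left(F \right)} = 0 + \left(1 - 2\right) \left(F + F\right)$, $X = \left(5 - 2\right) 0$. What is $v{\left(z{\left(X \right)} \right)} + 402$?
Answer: $402$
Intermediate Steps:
$X = 0$ ($X = 3 \cdot 0 = 0$)
$z{\left(F \right)} = - 2 F$ ($z{\left(F \right)} = 0 - 2 F = - 2 F$)
$v{\left(j \right)} = 0$
$v{\left(z{\left(X \right)} \right)} + 402 = 0 + 402 = 402$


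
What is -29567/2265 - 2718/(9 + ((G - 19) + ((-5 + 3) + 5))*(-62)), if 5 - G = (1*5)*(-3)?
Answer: -910243/541335 ≈ -1.6815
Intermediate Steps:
G = 20 (G = 5 - 1*5*(-3) = 5 - 5*(-3) = 5 - 1*(-15) = 5 + 15 = 20)
-29567/2265 - 2718/(9 + ((G - 19) + ((-5 + 3) + 5))*(-62)) = -29567/2265 - 2718/(9 + ((20 - 19) + ((-5 + 3) + 5))*(-62)) = -29567*1/2265 - 2718/(9 + (1 + (-2 + 5))*(-62)) = -29567/2265 - 2718/(9 + (1 + 3)*(-62)) = -29567/2265 - 2718/(9 + 4*(-62)) = -29567/2265 - 2718/(9 - 248) = -29567/2265 - 2718/(-239) = -29567/2265 - 2718*(-1/239) = -29567/2265 + 2718/239 = -910243/541335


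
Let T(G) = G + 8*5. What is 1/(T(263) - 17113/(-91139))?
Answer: 91139/27632230 ≈ 0.0032983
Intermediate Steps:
T(G) = 40 + G (T(G) = G + 40 = 40 + G)
1/(T(263) - 17113/(-91139)) = 1/((40 + 263) - 17113/(-91139)) = 1/(303 - 17113*(-1/91139)) = 1/(303 + 17113/91139) = 1/(27632230/91139) = 91139/27632230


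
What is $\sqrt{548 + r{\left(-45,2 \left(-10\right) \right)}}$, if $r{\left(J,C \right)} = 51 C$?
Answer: $2 i \sqrt{118} \approx 21.726 i$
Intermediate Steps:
$\sqrt{548 + r{\left(-45,2 \left(-10\right) \right)}} = \sqrt{548 + 51 \cdot 2 \left(-10\right)} = \sqrt{548 + 51 \left(-20\right)} = \sqrt{548 - 1020} = \sqrt{-472} = 2 i \sqrt{118}$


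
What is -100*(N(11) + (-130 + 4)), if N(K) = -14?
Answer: 14000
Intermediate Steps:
-100*(N(11) + (-130 + 4)) = -100*(-14 + (-130 + 4)) = -100*(-14 - 126) = -100*(-140) = 14000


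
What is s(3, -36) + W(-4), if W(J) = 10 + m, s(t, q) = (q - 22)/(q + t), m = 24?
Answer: 1180/33 ≈ 35.758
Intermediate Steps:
s(t, q) = (-22 + q)/(q + t)
W(J) = 34 (W(J) = 10 + 24 = 34)
s(3, -36) + W(-4) = (-22 - 36)/(-36 + 3) + 34 = -58/(-33) + 34 = -1/33*(-58) + 34 = 58/33 + 34 = 1180/33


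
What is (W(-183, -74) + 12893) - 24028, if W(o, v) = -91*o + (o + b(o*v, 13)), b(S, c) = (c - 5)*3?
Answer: 5359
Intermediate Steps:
b(S, c) = -15 + 3*c (b(S, c) = (-5 + c)*3 = -15 + 3*c)
W(o, v) = 24 - 90*o (W(o, v) = -91*o + (o + (-15 + 3*13)) = -91*o + (o + (-15 + 39)) = -91*o + (o + 24) = -91*o + (24 + o) = 24 - 90*o)
(W(-183, -74) + 12893) - 24028 = ((24 - 90*(-183)) + 12893) - 24028 = ((24 + 16470) + 12893) - 24028 = (16494 + 12893) - 24028 = 29387 - 24028 = 5359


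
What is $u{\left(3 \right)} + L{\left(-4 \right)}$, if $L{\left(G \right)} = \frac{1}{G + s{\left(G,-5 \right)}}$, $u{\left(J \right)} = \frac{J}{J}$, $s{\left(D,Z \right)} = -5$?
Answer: $\frac{8}{9} \approx 0.88889$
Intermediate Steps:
$u{\left(J \right)} = 1$
$L{\left(G \right)} = \frac{1}{-5 + G}$ ($L{\left(G \right)} = \frac{1}{G - 5} = \frac{1}{-5 + G}$)
$u{\left(3 \right)} + L{\left(-4 \right)} = 1 + \frac{1}{-5 - 4} = 1 + \frac{1}{-9} = 1 - \frac{1}{9} = \frac{8}{9}$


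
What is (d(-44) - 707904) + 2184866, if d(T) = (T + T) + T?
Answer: 1476830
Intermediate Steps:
d(T) = 3*T (d(T) = 2*T + T = 3*T)
(d(-44) - 707904) + 2184866 = (3*(-44) - 707904) + 2184866 = (-132 - 707904) + 2184866 = -708036 + 2184866 = 1476830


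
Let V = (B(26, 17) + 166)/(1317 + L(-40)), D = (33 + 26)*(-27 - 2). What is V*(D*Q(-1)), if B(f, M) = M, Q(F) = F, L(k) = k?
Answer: 313113/1277 ≈ 245.19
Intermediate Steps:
D = -1711 (D = 59*(-29) = -1711)
V = 183/1277 (V = (17 + 166)/(1317 - 40) = 183/1277 ≈ 0.14330)
V*(D*Q(-1)) = 183*(-1711*(-1))/1277 = (183/1277)*1711 = 313113/1277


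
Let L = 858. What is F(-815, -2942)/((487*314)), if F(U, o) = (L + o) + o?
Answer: -2513/76459 ≈ -0.032867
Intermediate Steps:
F(U, o) = 858 + 2*o (F(U, o) = (858 + o) + o = 858 + 2*o)
F(-815, -2942)/((487*314)) = (858 + 2*(-2942))/((487*314)) = (858 - 5884)/152918 = -5026*1/152918 = -2513/76459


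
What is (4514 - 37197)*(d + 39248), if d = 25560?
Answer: -2118119864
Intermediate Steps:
(4514 - 37197)*(d + 39248) = (4514 - 37197)*(25560 + 39248) = -32683*64808 = -2118119864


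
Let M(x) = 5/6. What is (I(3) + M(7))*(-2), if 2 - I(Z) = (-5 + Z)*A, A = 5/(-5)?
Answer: -5/3 ≈ -1.6667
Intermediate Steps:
A = -1 (A = 5*(-1/5) = -1)
M(x) = 5/6 (M(x) = 5*(1/6) = 5/6)
I(Z) = -3 + Z (I(Z) = 2 - (-5 + Z)*(-1) = 2 - (5 - Z) = 2 + (-5 + Z) = -3 + Z)
(I(3) + M(7))*(-2) = ((-3 + 3) + 5/6)*(-2) = (0 + 5/6)*(-2) = (5/6)*(-2) = -5/3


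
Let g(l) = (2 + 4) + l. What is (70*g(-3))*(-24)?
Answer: -5040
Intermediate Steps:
g(l) = 6 + l
(70*g(-3))*(-24) = (70*(6 - 3))*(-24) = (70*3)*(-24) = 210*(-24) = -5040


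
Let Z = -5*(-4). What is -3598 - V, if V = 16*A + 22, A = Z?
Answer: -3940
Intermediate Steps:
Z = 20
A = 20
V = 342 (V = 16*20 + 22 = 320 + 22 = 342)
-3598 - V = -3598 - 1*342 = -3598 - 342 = -3940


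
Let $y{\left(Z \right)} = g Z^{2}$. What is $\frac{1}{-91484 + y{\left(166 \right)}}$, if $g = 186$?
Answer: $\frac{1}{5033932} \approx 1.9865 \cdot 10^{-7}$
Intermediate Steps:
$y{\left(Z \right)} = 186 Z^{2}$
$\frac{1}{-91484 + y{\left(166 \right)}} = \frac{1}{-91484 + 186 \cdot 166^{2}} = \frac{1}{-91484 + 186 \cdot 27556} = \frac{1}{-91484 + 5125416} = \frac{1}{5033932}$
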